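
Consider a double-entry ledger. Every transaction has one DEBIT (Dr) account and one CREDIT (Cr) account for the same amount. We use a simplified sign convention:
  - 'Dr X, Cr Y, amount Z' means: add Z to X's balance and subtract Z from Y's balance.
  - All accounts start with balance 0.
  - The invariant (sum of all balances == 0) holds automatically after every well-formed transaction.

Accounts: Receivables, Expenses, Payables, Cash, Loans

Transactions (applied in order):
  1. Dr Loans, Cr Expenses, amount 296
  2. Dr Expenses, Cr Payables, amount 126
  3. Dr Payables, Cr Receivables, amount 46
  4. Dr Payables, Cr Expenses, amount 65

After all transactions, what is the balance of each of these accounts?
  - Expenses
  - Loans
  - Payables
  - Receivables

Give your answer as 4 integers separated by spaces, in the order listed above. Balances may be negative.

After txn 1 (Dr Loans, Cr Expenses, amount 296): Expenses=-296 Loans=296
After txn 2 (Dr Expenses, Cr Payables, amount 126): Expenses=-170 Loans=296 Payables=-126
After txn 3 (Dr Payables, Cr Receivables, amount 46): Expenses=-170 Loans=296 Payables=-80 Receivables=-46
After txn 4 (Dr Payables, Cr Expenses, amount 65): Expenses=-235 Loans=296 Payables=-15 Receivables=-46

Answer: -235 296 -15 -46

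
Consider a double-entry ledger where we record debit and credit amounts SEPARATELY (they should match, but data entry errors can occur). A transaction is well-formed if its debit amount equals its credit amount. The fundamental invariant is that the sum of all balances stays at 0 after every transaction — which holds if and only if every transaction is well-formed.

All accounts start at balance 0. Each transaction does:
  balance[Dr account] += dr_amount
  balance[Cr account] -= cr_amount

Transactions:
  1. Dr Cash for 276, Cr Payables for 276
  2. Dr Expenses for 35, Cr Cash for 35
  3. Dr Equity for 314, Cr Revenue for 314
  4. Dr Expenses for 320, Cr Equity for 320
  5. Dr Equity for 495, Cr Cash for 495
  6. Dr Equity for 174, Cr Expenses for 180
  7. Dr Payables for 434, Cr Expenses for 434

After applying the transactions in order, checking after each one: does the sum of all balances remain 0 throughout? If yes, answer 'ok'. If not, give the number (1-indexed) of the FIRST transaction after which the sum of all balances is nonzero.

After txn 1: dr=276 cr=276 sum_balances=0
After txn 2: dr=35 cr=35 sum_balances=0
After txn 3: dr=314 cr=314 sum_balances=0
After txn 4: dr=320 cr=320 sum_balances=0
After txn 5: dr=495 cr=495 sum_balances=0
After txn 6: dr=174 cr=180 sum_balances=-6
After txn 7: dr=434 cr=434 sum_balances=-6

Answer: 6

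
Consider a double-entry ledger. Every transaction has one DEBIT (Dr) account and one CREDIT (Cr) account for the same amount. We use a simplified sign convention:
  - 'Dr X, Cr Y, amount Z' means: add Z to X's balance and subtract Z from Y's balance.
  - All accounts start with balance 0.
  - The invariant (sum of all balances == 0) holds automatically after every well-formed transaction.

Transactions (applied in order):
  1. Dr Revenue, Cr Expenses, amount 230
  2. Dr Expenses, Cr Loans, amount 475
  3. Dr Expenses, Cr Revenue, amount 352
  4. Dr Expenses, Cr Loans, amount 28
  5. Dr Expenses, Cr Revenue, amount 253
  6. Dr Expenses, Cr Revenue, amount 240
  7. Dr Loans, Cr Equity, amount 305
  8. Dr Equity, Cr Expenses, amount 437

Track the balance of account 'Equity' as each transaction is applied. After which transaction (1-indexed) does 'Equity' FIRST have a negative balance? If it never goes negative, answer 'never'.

Answer: 7

Derivation:
After txn 1: Equity=0
After txn 2: Equity=0
After txn 3: Equity=0
After txn 4: Equity=0
After txn 5: Equity=0
After txn 6: Equity=0
After txn 7: Equity=-305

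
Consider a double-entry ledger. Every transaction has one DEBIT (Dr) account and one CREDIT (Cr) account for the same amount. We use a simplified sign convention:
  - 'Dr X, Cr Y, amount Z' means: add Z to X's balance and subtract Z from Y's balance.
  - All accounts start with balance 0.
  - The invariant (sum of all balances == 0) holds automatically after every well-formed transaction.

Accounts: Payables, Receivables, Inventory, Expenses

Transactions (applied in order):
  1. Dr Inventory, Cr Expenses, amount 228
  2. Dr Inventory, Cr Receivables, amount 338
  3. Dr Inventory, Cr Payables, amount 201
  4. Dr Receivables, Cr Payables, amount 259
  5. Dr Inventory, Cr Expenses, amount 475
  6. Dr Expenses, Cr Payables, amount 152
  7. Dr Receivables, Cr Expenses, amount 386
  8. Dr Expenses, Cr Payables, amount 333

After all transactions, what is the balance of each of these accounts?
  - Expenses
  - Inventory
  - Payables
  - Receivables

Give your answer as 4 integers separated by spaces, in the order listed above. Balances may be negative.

After txn 1 (Dr Inventory, Cr Expenses, amount 228): Expenses=-228 Inventory=228
After txn 2 (Dr Inventory, Cr Receivables, amount 338): Expenses=-228 Inventory=566 Receivables=-338
After txn 3 (Dr Inventory, Cr Payables, amount 201): Expenses=-228 Inventory=767 Payables=-201 Receivables=-338
After txn 4 (Dr Receivables, Cr Payables, amount 259): Expenses=-228 Inventory=767 Payables=-460 Receivables=-79
After txn 5 (Dr Inventory, Cr Expenses, amount 475): Expenses=-703 Inventory=1242 Payables=-460 Receivables=-79
After txn 6 (Dr Expenses, Cr Payables, amount 152): Expenses=-551 Inventory=1242 Payables=-612 Receivables=-79
After txn 7 (Dr Receivables, Cr Expenses, amount 386): Expenses=-937 Inventory=1242 Payables=-612 Receivables=307
After txn 8 (Dr Expenses, Cr Payables, amount 333): Expenses=-604 Inventory=1242 Payables=-945 Receivables=307

Answer: -604 1242 -945 307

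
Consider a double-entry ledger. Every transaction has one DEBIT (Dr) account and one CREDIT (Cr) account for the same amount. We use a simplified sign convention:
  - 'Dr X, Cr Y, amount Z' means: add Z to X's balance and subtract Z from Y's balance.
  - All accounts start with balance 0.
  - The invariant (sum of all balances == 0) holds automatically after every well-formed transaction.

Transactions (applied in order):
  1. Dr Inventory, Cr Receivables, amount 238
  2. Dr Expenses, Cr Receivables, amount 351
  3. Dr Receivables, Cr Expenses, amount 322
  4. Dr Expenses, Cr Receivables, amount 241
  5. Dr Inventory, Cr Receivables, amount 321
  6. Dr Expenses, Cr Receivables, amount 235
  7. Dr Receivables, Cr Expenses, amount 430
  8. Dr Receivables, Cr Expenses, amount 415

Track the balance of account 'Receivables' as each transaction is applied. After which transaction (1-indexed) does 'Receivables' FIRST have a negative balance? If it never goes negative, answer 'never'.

After txn 1: Receivables=-238

Answer: 1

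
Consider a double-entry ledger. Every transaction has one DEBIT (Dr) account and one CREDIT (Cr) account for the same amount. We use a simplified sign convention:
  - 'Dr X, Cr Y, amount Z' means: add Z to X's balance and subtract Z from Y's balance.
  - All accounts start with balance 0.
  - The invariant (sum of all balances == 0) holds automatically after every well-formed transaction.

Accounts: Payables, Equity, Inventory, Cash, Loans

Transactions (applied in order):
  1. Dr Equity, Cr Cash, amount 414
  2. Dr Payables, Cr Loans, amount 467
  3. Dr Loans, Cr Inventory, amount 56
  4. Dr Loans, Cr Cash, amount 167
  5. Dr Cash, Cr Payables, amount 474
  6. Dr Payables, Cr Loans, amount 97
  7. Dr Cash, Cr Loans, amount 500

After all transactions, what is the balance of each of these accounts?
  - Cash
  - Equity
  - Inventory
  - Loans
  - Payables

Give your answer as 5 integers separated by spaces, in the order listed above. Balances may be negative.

After txn 1 (Dr Equity, Cr Cash, amount 414): Cash=-414 Equity=414
After txn 2 (Dr Payables, Cr Loans, amount 467): Cash=-414 Equity=414 Loans=-467 Payables=467
After txn 3 (Dr Loans, Cr Inventory, amount 56): Cash=-414 Equity=414 Inventory=-56 Loans=-411 Payables=467
After txn 4 (Dr Loans, Cr Cash, amount 167): Cash=-581 Equity=414 Inventory=-56 Loans=-244 Payables=467
After txn 5 (Dr Cash, Cr Payables, amount 474): Cash=-107 Equity=414 Inventory=-56 Loans=-244 Payables=-7
After txn 6 (Dr Payables, Cr Loans, amount 97): Cash=-107 Equity=414 Inventory=-56 Loans=-341 Payables=90
After txn 7 (Dr Cash, Cr Loans, amount 500): Cash=393 Equity=414 Inventory=-56 Loans=-841 Payables=90

Answer: 393 414 -56 -841 90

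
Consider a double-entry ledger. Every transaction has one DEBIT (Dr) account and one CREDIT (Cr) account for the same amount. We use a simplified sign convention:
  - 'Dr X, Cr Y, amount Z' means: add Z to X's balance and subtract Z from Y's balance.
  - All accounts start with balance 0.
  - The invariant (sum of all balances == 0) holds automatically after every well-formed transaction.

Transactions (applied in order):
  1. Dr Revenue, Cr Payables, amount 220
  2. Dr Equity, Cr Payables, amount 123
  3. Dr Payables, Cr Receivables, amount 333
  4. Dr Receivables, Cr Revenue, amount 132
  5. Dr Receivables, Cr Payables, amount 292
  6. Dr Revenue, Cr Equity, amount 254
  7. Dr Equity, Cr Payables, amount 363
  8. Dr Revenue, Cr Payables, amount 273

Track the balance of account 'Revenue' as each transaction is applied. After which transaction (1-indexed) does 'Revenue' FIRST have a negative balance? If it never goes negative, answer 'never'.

Answer: never

Derivation:
After txn 1: Revenue=220
After txn 2: Revenue=220
After txn 3: Revenue=220
After txn 4: Revenue=88
After txn 5: Revenue=88
After txn 6: Revenue=342
After txn 7: Revenue=342
After txn 8: Revenue=615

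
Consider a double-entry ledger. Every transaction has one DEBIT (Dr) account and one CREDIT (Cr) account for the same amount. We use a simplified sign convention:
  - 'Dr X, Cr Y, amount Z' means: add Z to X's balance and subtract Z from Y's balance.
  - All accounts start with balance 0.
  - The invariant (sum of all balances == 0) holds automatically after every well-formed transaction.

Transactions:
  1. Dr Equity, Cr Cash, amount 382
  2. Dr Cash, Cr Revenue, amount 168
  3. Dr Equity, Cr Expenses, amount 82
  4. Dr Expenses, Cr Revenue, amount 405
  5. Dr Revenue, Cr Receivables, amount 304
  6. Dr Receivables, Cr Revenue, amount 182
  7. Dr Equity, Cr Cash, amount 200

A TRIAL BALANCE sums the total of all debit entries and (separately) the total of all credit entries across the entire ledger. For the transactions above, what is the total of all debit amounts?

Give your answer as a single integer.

Txn 1: debit+=382
Txn 2: debit+=168
Txn 3: debit+=82
Txn 4: debit+=405
Txn 5: debit+=304
Txn 6: debit+=182
Txn 7: debit+=200
Total debits = 1723

Answer: 1723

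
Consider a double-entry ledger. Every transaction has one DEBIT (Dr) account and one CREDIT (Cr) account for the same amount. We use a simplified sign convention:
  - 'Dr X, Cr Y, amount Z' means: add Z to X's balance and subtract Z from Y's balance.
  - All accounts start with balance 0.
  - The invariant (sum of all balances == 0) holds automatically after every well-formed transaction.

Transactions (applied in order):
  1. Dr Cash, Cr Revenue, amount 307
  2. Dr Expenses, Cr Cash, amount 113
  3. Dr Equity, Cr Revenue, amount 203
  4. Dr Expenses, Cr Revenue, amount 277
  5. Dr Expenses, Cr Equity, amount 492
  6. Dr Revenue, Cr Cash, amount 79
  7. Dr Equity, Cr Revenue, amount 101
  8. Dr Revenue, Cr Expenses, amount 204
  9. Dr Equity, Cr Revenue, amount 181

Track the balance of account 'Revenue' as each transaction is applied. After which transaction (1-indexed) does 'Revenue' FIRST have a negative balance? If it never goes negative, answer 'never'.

After txn 1: Revenue=-307

Answer: 1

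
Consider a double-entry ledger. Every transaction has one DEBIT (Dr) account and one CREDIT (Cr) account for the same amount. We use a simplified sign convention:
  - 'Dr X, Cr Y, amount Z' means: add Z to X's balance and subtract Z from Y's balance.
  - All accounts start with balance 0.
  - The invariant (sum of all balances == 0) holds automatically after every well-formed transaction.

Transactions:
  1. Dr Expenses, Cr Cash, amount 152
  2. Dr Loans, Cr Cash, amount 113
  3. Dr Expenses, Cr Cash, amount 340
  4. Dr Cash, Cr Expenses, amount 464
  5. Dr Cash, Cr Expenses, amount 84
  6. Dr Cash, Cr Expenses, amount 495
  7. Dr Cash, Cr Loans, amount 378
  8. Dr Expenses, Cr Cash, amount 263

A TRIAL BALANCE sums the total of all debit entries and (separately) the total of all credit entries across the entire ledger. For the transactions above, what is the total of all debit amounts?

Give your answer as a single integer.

Answer: 2289

Derivation:
Txn 1: debit+=152
Txn 2: debit+=113
Txn 3: debit+=340
Txn 4: debit+=464
Txn 5: debit+=84
Txn 6: debit+=495
Txn 7: debit+=378
Txn 8: debit+=263
Total debits = 2289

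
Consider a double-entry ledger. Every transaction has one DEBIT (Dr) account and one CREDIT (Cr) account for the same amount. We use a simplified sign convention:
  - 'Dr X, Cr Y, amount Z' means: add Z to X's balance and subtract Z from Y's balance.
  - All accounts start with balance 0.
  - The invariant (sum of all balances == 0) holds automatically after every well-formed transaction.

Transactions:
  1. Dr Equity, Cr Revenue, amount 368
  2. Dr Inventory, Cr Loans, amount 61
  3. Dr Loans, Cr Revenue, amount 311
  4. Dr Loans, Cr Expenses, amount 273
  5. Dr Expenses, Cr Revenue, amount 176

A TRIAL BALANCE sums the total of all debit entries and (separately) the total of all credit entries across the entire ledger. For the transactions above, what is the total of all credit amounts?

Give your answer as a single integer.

Answer: 1189

Derivation:
Txn 1: credit+=368
Txn 2: credit+=61
Txn 3: credit+=311
Txn 4: credit+=273
Txn 5: credit+=176
Total credits = 1189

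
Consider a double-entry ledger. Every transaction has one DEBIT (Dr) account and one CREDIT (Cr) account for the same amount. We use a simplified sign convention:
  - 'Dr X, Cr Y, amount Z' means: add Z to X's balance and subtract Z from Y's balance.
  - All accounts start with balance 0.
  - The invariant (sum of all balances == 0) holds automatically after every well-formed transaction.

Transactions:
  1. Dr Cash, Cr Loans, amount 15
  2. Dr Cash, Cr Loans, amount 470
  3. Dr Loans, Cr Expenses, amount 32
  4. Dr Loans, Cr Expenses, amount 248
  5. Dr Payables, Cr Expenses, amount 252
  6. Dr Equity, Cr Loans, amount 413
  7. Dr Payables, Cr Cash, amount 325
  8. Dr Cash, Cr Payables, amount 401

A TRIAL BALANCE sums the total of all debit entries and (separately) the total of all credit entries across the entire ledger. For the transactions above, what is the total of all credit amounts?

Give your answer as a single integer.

Answer: 2156

Derivation:
Txn 1: credit+=15
Txn 2: credit+=470
Txn 3: credit+=32
Txn 4: credit+=248
Txn 5: credit+=252
Txn 6: credit+=413
Txn 7: credit+=325
Txn 8: credit+=401
Total credits = 2156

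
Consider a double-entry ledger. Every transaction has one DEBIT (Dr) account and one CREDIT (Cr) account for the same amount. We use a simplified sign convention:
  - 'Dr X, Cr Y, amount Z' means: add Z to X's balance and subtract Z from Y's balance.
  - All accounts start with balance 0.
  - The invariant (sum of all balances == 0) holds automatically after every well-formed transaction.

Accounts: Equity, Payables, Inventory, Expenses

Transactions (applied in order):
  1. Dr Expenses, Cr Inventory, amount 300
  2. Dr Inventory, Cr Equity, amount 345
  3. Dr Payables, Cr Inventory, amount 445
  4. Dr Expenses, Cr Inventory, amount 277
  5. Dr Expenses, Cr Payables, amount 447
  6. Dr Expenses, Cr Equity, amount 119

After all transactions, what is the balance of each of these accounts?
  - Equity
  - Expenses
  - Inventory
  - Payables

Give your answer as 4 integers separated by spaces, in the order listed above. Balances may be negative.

Answer: -464 1143 -677 -2

Derivation:
After txn 1 (Dr Expenses, Cr Inventory, amount 300): Expenses=300 Inventory=-300
After txn 2 (Dr Inventory, Cr Equity, amount 345): Equity=-345 Expenses=300 Inventory=45
After txn 3 (Dr Payables, Cr Inventory, amount 445): Equity=-345 Expenses=300 Inventory=-400 Payables=445
After txn 4 (Dr Expenses, Cr Inventory, amount 277): Equity=-345 Expenses=577 Inventory=-677 Payables=445
After txn 5 (Dr Expenses, Cr Payables, amount 447): Equity=-345 Expenses=1024 Inventory=-677 Payables=-2
After txn 6 (Dr Expenses, Cr Equity, amount 119): Equity=-464 Expenses=1143 Inventory=-677 Payables=-2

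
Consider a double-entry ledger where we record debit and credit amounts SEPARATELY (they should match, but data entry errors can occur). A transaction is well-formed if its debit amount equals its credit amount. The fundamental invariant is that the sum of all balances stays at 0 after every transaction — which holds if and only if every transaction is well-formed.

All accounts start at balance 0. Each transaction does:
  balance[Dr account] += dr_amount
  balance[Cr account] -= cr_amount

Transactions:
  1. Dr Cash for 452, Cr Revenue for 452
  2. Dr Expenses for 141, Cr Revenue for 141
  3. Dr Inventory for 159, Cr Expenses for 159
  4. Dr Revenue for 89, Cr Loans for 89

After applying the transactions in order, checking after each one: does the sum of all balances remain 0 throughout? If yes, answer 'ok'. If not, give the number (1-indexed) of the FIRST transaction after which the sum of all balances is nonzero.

After txn 1: dr=452 cr=452 sum_balances=0
After txn 2: dr=141 cr=141 sum_balances=0
After txn 3: dr=159 cr=159 sum_balances=0
After txn 4: dr=89 cr=89 sum_balances=0

Answer: ok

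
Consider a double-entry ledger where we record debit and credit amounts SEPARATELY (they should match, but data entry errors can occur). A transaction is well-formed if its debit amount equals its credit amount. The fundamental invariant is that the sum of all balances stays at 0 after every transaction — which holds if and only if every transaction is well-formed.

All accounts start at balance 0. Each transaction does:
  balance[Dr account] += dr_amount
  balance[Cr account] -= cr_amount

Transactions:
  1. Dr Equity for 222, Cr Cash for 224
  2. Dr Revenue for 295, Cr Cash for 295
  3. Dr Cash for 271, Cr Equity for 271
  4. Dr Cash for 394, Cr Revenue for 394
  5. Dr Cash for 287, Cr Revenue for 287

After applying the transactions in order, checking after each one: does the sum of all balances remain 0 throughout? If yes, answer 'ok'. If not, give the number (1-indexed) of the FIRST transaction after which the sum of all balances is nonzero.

Answer: 1

Derivation:
After txn 1: dr=222 cr=224 sum_balances=-2
After txn 2: dr=295 cr=295 sum_balances=-2
After txn 3: dr=271 cr=271 sum_balances=-2
After txn 4: dr=394 cr=394 sum_balances=-2
After txn 5: dr=287 cr=287 sum_balances=-2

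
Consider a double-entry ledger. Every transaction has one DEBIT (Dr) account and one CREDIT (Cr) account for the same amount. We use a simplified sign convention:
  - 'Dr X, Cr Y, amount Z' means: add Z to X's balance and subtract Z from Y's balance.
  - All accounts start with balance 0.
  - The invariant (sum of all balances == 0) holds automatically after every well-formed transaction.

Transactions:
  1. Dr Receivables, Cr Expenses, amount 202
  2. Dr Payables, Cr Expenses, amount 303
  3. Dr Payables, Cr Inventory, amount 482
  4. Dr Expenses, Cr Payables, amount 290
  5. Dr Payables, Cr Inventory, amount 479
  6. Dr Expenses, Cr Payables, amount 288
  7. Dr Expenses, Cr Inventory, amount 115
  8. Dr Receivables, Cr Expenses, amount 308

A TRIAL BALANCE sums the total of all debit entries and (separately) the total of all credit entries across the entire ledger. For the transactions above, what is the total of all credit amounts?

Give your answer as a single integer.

Answer: 2467

Derivation:
Txn 1: credit+=202
Txn 2: credit+=303
Txn 3: credit+=482
Txn 4: credit+=290
Txn 5: credit+=479
Txn 6: credit+=288
Txn 7: credit+=115
Txn 8: credit+=308
Total credits = 2467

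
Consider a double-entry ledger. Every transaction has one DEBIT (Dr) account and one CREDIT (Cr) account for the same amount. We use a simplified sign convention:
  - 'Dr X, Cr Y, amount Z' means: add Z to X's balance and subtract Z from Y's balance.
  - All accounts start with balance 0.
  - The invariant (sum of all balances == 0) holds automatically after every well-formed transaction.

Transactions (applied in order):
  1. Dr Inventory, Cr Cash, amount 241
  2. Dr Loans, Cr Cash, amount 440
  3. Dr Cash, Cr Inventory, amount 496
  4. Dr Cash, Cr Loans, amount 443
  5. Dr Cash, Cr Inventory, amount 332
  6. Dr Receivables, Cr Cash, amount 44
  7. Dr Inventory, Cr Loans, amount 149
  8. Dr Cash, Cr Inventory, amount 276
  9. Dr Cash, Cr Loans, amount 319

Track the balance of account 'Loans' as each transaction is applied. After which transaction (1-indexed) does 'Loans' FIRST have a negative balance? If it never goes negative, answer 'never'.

After txn 1: Loans=0
After txn 2: Loans=440
After txn 3: Loans=440
After txn 4: Loans=-3

Answer: 4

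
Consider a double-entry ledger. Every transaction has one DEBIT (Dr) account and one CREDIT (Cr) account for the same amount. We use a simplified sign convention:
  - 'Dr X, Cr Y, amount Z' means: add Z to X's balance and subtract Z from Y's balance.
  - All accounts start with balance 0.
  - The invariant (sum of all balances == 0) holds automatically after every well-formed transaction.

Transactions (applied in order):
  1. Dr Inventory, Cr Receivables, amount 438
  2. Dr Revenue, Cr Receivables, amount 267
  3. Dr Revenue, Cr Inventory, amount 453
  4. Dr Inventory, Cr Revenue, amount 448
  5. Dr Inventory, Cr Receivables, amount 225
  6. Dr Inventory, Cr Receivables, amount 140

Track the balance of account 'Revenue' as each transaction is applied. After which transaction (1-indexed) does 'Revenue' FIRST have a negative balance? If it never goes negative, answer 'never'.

After txn 1: Revenue=0
After txn 2: Revenue=267
After txn 3: Revenue=720
After txn 4: Revenue=272
After txn 5: Revenue=272
After txn 6: Revenue=272

Answer: never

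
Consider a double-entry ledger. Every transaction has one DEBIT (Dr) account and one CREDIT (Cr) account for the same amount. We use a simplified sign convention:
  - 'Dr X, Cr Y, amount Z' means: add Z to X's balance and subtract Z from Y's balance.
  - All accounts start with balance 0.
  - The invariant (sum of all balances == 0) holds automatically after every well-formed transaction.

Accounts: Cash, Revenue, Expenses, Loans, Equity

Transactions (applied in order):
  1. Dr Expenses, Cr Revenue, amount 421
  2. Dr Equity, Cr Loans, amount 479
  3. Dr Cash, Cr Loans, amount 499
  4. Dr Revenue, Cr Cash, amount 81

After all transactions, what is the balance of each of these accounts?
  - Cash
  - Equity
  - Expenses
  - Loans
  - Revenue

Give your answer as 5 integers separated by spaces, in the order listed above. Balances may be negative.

Answer: 418 479 421 -978 -340

Derivation:
After txn 1 (Dr Expenses, Cr Revenue, amount 421): Expenses=421 Revenue=-421
After txn 2 (Dr Equity, Cr Loans, amount 479): Equity=479 Expenses=421 Loans=-479 Revenue=-421
After txn 3 (Dr Cash, Cr Loans, amount 499): Cash=499 Equity=479 Expenses=421 Loans=-978 Revenue=-421
After txn 4 (Dr Revenue, Cr Cash, amount 81): Cash=418 Equity=479 Expenses=421 Loans=-978 Revenue=-340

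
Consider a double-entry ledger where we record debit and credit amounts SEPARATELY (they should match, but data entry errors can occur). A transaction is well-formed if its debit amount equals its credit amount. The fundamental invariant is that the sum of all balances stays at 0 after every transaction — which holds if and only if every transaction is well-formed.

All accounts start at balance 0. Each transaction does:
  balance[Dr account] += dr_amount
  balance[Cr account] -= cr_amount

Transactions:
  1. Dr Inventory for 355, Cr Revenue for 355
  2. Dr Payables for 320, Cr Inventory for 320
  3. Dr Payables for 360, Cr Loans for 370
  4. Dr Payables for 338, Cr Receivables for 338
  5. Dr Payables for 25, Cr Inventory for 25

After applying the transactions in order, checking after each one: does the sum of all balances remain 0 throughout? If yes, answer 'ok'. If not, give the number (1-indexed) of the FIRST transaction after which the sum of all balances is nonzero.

After txn 1: dr=355 cr=355 sum_balances=0
After txn 2: dr=320 cr=320 sum_balances=0
After txn 3: dr=360 cr=370 sum_balances=-10
After txn 4: dr=338 cr=338 sum_balances=-10
After txn 5: dr=25 cr=25 sum_balances=-10

Answer: 3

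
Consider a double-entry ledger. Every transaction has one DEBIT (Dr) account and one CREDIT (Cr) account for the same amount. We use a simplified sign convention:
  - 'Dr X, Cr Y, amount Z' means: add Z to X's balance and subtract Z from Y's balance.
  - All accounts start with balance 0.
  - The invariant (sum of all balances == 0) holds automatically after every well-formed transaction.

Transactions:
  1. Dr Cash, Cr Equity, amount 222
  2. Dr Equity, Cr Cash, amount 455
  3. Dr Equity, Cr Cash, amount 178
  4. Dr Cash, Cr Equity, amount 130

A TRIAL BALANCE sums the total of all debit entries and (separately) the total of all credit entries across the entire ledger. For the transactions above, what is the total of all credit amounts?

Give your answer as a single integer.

Txn 1: credit+=222
Txn 2: credit+=455
Txn 3: credit+=178
Txn 4: credit+=130
Total credits = 985

Answer: 985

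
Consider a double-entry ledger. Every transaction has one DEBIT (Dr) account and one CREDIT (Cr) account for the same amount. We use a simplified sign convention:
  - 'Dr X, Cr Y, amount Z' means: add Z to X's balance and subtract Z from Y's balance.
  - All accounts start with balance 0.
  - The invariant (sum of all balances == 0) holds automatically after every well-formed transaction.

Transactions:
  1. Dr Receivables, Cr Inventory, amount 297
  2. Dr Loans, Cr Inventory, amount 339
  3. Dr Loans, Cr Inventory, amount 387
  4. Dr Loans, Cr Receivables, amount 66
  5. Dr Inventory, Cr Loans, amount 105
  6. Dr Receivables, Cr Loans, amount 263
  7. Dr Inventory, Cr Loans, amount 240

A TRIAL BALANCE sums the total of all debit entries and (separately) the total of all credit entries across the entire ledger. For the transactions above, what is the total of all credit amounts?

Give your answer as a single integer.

Answer: 1697

Derivation:
Txn 1: credit+=297
Txn 2: credit+=339
Txn 3: credit+=387
Txn 4: credit+=66
Txn 5: credit+=105
Txn 6: credit+=263
Txn 7: credit+=240
Total credits = 1697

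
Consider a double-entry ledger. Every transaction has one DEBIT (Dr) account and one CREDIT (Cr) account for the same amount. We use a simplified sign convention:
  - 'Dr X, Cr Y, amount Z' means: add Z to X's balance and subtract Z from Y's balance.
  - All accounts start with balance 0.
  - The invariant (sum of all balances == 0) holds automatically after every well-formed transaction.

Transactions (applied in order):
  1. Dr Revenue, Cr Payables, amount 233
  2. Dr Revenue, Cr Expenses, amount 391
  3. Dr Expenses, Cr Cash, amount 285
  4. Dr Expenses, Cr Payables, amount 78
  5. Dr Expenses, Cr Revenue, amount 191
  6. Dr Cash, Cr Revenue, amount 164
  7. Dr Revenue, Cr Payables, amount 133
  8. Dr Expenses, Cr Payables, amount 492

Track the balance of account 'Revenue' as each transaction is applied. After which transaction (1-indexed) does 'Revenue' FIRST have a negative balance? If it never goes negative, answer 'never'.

Answer: never

Derivation:
After txn 1: Revenue=233
After txn 2: Revenue=624
After txn 3: Revenue=624
After txn 4: Revenue=624
After txn 5: Revenue=433
After txn 6: Revenue=269
After txn 7: Revenue=402
After txn 8: Revenue=402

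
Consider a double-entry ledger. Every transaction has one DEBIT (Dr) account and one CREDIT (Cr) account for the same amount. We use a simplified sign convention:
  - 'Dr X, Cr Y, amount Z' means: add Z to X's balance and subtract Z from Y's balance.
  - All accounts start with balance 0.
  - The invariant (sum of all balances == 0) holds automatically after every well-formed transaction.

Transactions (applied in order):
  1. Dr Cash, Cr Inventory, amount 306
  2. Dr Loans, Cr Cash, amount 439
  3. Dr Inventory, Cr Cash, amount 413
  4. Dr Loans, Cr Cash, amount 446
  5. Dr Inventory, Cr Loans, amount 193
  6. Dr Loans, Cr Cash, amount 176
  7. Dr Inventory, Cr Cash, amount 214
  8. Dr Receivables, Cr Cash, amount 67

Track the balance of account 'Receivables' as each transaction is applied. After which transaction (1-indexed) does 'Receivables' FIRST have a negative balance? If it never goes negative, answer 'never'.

Answer: never

Derivation:
After txn 1: Receivables=0
After txn 2: Receivables=0
After txn 3: Receivables=0
After txn 4: Receivables=0
After txn 5: Receivables=0
After txn 6: Receivables=0
After txn 7: Receivables=0
After txn 8: Receivables=67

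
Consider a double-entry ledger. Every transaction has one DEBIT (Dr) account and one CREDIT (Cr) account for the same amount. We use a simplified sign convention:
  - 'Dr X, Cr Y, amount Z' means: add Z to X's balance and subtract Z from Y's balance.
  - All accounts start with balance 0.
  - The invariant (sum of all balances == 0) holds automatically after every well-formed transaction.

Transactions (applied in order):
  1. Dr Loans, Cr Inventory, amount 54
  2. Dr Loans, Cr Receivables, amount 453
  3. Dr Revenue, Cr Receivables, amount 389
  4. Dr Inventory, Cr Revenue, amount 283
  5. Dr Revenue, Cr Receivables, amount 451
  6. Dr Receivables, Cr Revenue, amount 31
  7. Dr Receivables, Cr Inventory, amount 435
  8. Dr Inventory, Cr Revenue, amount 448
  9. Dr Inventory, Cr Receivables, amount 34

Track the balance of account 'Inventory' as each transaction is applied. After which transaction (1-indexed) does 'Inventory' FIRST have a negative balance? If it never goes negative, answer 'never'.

Answer: 1

Derivation:
After txn 1: Inventory=-54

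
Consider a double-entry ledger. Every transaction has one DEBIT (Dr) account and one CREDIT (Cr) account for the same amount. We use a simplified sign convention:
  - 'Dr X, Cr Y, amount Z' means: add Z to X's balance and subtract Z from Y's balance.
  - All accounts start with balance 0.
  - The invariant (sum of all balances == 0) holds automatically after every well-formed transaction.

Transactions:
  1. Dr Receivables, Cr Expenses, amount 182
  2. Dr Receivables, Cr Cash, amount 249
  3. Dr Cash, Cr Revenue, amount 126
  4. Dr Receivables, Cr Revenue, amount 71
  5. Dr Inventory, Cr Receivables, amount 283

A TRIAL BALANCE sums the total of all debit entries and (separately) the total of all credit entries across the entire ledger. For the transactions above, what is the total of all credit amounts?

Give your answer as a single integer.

Txn 1: credit+=182
Txn 2: credit+=249
Txn 3: credit+=126
Txn 4: credit+=71
Txn 5: credit+=283
Total credits = 911

Answer: 911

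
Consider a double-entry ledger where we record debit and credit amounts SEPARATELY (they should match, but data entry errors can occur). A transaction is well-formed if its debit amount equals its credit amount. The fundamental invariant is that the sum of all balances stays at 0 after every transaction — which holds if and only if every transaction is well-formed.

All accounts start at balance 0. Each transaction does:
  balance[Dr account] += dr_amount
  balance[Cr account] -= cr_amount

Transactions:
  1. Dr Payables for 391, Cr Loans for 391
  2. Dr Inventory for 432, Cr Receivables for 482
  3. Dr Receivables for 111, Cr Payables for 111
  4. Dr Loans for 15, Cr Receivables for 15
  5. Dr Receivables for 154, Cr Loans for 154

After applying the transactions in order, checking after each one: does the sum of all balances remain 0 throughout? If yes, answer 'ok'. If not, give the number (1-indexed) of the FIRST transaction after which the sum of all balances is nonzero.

Answer: 2

Derivation:
After txn 1: dr=391 cr=391 sum_balances=0
After txn 2: dr=432 cr=482 sum_balances=-50
After txn 3: dr=111 cr=111 sum_balances=-50
After txn 4: dr=15 cr=15 sum_balances=-50
After txn 5: dr=154 cr=154 sum_balances=-50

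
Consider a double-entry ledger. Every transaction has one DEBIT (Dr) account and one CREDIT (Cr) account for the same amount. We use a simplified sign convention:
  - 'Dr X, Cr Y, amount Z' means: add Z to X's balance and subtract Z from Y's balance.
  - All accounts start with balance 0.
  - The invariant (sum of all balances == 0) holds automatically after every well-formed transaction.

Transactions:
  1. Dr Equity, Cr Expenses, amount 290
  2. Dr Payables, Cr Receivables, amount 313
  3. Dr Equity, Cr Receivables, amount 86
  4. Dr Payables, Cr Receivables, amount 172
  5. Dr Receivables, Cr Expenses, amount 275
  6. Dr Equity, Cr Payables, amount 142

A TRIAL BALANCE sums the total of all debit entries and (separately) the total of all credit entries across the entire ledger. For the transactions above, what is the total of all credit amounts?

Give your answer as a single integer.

Answer: 1278

Derivation:
Txn 1: credit+=290
Txn 2: credit+=313
Txn 3: credit+=86
Txn 4: credit+=172
Txn 5: credit+=275
Txn 6: credit+=142
Total credits = 1278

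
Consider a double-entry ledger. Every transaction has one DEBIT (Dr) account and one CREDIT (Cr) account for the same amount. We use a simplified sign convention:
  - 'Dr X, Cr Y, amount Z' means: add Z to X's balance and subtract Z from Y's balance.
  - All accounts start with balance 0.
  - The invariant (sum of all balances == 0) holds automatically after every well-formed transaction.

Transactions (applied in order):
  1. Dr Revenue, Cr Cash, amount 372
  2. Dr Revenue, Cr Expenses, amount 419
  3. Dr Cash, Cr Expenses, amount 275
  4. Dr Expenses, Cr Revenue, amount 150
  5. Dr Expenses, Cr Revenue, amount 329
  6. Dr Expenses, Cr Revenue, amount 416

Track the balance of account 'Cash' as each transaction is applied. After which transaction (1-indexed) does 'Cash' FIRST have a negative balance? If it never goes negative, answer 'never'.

Answer: 1

Derivation:
After txn 1: Cash=-372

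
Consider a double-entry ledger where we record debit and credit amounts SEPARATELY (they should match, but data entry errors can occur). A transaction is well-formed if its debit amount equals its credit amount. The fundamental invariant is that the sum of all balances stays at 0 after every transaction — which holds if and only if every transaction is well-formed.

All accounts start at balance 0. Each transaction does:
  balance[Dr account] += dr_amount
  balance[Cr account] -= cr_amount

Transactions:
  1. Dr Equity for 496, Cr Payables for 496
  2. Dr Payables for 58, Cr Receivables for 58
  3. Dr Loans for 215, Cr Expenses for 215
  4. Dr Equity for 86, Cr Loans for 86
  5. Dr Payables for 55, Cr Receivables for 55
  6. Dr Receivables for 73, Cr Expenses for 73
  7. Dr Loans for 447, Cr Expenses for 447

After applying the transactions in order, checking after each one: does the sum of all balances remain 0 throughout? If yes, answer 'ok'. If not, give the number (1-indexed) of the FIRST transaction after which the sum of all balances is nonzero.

Answer: ok

Derivation:
After txn 1: dr=496 cr=496 sum_balances=0
After txn 2: dr=58 cr=58 sum_balances=0
After txn 3: dr=215 cr=215 sum_balances=0
After txn 4: dr=86 cr=86 sum_balances=0
After txn 5: dr=55 cr=55 sum_balances=0
After txn 6: dr=73 cr=73 sum_balances=0
After txn 7: dr=447 cr=447 sum_balances=0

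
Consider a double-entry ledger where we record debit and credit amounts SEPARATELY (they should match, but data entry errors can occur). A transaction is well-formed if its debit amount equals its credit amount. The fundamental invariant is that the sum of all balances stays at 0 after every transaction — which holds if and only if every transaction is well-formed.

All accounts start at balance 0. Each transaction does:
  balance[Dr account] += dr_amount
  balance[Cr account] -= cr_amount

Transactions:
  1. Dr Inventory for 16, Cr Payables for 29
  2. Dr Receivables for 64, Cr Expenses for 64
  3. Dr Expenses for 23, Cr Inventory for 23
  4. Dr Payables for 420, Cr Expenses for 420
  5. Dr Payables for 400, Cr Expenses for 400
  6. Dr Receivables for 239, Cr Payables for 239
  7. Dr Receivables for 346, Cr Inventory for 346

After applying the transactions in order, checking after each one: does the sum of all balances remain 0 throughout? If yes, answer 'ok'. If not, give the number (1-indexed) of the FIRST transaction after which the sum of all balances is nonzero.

After txn 1: dr=16 cr=29 sum_balances=-13
After txn 2: dr=64 cr=64 sum_balances=-13
After txn 3: dr=23 cr=23 sum_balances=-13
After txn 4: dr=420 cr=420 sum_balances=-13
After txn 5: dr=400 cr=400 sum_balances=-13
After txn 6: dr=239 cr=239 sum_balances=-13
After txn 7: dr=346 cr=346 sum_balances=-13

Answer: 1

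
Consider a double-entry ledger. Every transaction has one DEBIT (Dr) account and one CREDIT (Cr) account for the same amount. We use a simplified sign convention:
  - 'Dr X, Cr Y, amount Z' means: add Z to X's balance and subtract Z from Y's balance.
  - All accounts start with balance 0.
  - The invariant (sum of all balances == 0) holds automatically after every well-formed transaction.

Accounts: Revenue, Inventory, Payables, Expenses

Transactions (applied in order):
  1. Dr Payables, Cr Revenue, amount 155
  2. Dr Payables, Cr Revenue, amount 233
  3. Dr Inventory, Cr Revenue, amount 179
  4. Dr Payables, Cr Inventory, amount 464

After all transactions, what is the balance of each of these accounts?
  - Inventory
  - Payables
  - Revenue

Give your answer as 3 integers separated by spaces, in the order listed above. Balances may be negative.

After txn 1 (Dr Payables, Cr Revenue, amount 155): Payables=155 Revenue=-155
After txn 2 (Dr Payables, Cr Revenue, amount 233): Payables=388 Revenue=-388
After txn 3 (Dr Inventory, Cr Revenue, amount 179): Inventory=179 Payables=388 Revenue=-567
After txn 4 (Dr Payables, Cr Inventory, amount 464): Inventory=-285 Payables=852 Revenue=-567

Answer: -285 852 -567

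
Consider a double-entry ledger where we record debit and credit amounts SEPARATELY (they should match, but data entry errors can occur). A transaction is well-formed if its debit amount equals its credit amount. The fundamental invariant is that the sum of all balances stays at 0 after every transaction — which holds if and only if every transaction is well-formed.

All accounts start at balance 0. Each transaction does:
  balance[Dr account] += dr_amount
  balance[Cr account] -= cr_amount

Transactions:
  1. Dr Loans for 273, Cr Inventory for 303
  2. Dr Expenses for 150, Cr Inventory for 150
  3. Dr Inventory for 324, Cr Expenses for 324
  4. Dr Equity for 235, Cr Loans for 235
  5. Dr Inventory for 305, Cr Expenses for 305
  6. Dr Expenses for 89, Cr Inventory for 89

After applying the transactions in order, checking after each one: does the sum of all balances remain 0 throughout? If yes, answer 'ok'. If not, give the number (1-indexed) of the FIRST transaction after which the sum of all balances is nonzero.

After txn 1: dr=273 cr=303 sum_balances=-30
After txn 2: dr=150 cr=150 sum_balances=-30
After txn 3: dr=324 cr=324 sum_balances=-30
After txn 4: dr=235 cr=235 sum_balances=-30
After txn 5: dr=305 cr=305 sum_balances=-30
After txn 6: dr=89 cr=89 sum_balances=-30

Answer: 1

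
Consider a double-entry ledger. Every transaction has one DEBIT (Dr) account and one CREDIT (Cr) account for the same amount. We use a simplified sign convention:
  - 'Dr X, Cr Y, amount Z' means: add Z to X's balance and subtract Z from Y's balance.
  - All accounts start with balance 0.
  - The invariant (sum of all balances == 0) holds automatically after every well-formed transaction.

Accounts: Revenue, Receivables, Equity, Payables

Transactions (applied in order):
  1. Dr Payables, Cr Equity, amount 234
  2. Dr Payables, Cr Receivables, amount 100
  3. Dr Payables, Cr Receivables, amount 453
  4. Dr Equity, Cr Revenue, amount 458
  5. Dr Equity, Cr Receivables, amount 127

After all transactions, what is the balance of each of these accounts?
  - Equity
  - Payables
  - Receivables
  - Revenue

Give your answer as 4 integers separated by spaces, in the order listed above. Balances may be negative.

Answer: 351 787 -680 -458

Derivation:
After txn 1 (Dr Payables, Cr Equity, amount 234): Equity=-234 Payables=234
After txn 2 (Dr Payables, Cr Receivables, amount 100): Equity=-234 Payables=334 Receivables=-100
After txn 3 (Dr Payables, Cr Receivables, amount 453): Equity=-234 Payables=787 Receivables=-553
After txn 4 (Dr Equity, Cr Revenue, amount 458): Equity=224 Payables=787 Receivables=-553 Revenue=-458
After txn 5 (Dr Equity, Cr Receivables, amount 127): Equity=351 Payables=787 Receivables=-680 Revenue=-458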